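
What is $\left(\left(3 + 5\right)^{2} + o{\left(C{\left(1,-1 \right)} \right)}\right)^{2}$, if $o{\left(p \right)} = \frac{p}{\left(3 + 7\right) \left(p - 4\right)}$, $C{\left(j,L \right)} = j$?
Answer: $\frac{3682561}{900} \approx 4091.7$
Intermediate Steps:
$o{\left(p \right)} = \frac{p}{-40 + 10 p}$ ($o{\left(p \right)} = \frac{p}{10 \left(-4 + p\right)} = \frac{p}{-40 + 10 p}$)
$\left(\left(3 + 5\right)^{2} + o{\left(C{\left(1,-1 \right)} \right)}\right)^{2} = \left(\left(3 + 5\right)^{2} + \frac{1}{10} \cdot 1 \frac{1}{-4 + 1}\right)^{2} = \left(8^{2} + \frac{1}{10} \cdot 1 \frac{1}{-3}\right)^{2} = \left(64 + \frac{1}{10} \cdot 1 \left(- \frac{1}{3}\right)\right)^{2} = \left(64 - \frac{1}{30}\right)^{2} = \left(\frac{1919}{30}\right)^{2} = \frac{3682561}{900}$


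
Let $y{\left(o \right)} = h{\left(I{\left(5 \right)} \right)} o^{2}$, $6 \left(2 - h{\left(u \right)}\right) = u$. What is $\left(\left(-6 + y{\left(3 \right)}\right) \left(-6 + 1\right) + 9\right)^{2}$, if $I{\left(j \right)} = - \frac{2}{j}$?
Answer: $2916$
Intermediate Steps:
$h{\left(u \right)} = 2 - \frac{u}{6}$
$y{\left(o \right)} = \frac{31 o^{2}}{15}$ ($y{\left(o \right)} = \left(2 - \frac{\left(-2\right) \frac{1}{5}}{6}\right) o^{2} = \left(2 - - \frac{1}{15}\right) o^{2} = \left(2 + \frac{1}{15}\right) o^{2} = \frac{31 o^{2}}{15}$)
$\left(\left(-6 + y{\left(3 \right)}\right) \left(-6 + 1\right) + 9\right)^{2} = \left(\left(-6 + \frac{31 \cdot 3^{2}}{15}\right) \left(-6 + 1\right) + 9\right)^{2} = \left(\left(-6 + \frac{31}{15} \cdot 9\right) \left(-5\right) + 9\right)^{2} = \left(\left(-6 + \frac{93}{5}\right) \left(-5\right) + 9\right)^{2} = \left(\frac{63}{5} \left(-5\right) + 9\right)^{2} = \left(-63 + 9\right)^{2} = \left(-54\right)^{2} = 2916$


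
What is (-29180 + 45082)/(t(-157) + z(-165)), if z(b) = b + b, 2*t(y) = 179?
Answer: -31804/481 ≈ -66.121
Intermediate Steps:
t(y) = 179/2 (t(y) = (½)*179 = 179/2)
z(b) = 2*b
(-29180 + 45082)/(t(-157) + z(-165)) = (-29180 + 45082)/(179/2 + 2*(-165)) = 15902/(179/2 - 330) = 15902/(-481/2) = 15902*(-2/481) = -31804/481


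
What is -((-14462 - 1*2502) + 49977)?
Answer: -33013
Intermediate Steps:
-((-14462 - 1*2502) + 49977) = -((-14462 - 2502) + 49977) = -(-16964 + 49977) = -1*33013 = -33013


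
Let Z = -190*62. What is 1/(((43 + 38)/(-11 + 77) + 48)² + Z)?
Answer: -484/4528631 ≈ -0.00010688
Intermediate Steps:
Z = -11780 (Z = -1*11780 = -11780)
1/(((43 + 38)/(-11 + 77) + 48)² + Z) = 1/(((43 + 38)/(-11 + 77) + 48)² - 11780) = 1/((81/66 + 48)² - 11780) = 1/((81*(1/66) + 48)² - 11780) = 1/((27/22 + 48)² - 11780) = 1/((1083/22)² - 11780) = 1/(1172889/484 - 11780) = 1/(-4528631/484) = -484/4528631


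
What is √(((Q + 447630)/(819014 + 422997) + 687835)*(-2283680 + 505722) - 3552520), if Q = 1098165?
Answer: 8*I*√29476690828784014412190/1242011 ≈ 1.1059e+6*I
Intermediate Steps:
√(((Q + 447630)/(819014 + 422997) + 687835)*(-2283680 + 505722) - 3552520) = √(((1098165 + 447630)/(819014 + 422997) + 687835)*(-2283680 + 505722) - 3552520) = √((1545795/1242011 + 687835)*(-1777958) - 3552520) = √((854300181980/1242011)*(-1777958) - 3552520) = √(-1518909842952796840/1242011 - 3552520) = √(-1518914255221714560/1242011) = 8*I*√29476690828784014412190/1242011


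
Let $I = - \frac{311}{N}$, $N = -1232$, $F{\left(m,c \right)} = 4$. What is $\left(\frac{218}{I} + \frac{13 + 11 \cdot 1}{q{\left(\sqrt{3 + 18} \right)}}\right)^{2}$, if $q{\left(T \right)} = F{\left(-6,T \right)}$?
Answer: $\frac{73138875364}{96721} \approx 7.5618 \cdot 10^{5}$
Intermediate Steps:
$q{\left(T \right)} = 4$
$I = \frac{311}{1232}$ ($I = - \frac{311}{-1232} = \left(-311\right) \left(- \frac{1}{1232}\right) = \frac{311}{1232} \approx 0.25244$)
$\left(\frac{218}{I} + \frac{13 + 11 \cdot 1}{q{\left(\sqrt{3 + 18} \right)}}\right)^{2} = \left(\frac{218}{\frac{311}{1232}} + \frac{13 + 11 \cdot 1}{4}\right)^{2} = \left(218 \cdot \frac{1232}{311} + \left(13 + 11\right) \frac{1}{4}\right)^{2} = \left(\frac{268576}{311} + 24 \cdot \frac{1}{4}\right)^{2} = \left(\frac{268576}{311} + 6\right)^{2} = \left(\frac{270442}{311}\right)^{2} = \frac{73138875364}{96721}$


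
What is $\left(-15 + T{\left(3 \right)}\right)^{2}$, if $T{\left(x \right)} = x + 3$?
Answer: $81$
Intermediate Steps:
$T{\left(x \right)} = 3 + x$
$\left(-15 + T{\left(3 \right)}\right)^{2} = \left(-15 + \left(3 + 3\right)\right)^{2} = \left(-15 + 6\right)^{2} = \left(-9\right)^{2} = 81$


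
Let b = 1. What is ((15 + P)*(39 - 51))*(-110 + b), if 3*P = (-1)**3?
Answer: 19184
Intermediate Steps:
P = -1/3 (P = (1/3)*(-1)**3 = (1/3)*(-1) = -1/3 ≈ -0.33333)
((15 + P)*(39 - 51))*(-110 + b) = ((15 - 1/3)*(39 - 51))*(-110 + 1) = ((44/3)*(-12))*(-109) = -176*(-109) = 19184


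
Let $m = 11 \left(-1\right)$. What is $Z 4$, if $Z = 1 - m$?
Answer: $48$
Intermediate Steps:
$m = -11$
$Z = 12$ ($Z = 1 - -11 = 1 + 11 = 12$)
$Z 4 = 12 \cdot 4 = 48$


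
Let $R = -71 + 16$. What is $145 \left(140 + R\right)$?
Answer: $12325$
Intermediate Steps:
$R = -55$
$145 \left(140 + R\right) = 145 \left(140 - 55\right) = 145 \cdot 85 = 12325$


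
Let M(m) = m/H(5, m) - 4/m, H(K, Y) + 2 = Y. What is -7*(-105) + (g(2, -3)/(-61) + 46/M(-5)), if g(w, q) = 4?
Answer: 2474253/3233 ≈ 765.31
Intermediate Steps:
H(K, Y) = -2 + Y
M(m) = -4/m + m/(-2 + m) (M(m) = m/(-2 + m) - 4/m = -4/m + m/(-2 + m))
-7*(-105) + (g(2, -3)/(-61) + 46/M(-5)) = -7*(-105) + (4/(-61) + 46/(-4/(-5) - 5/(-2 - 5))) = 735 + (4*(-1/61) + 46/(-4*(-⅕) - 5/(-7))) = 735 + (-4/61 + 46/(⅘ - 5*(-⅐))) = 735 + (-4/61 + 46/(⅘ + 5/7)) = 735 + (-4/61 + 46/(53/35)) = 735 + (-4/61 + 46*(35/53)) = 735 + (-4/61 + 1610/53) = 735 + 97998/3233 = 2474253/3233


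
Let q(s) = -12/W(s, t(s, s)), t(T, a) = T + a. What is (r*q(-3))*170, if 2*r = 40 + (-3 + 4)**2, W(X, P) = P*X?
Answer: -6970/3 ≈ -2323.3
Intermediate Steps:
q(s) = -6/s**2 (q(s) = -12*1/(s*(s + s)) = -12*1/(2*s**2) = -6/s**2)
r = 41/2 (r = (40 + (-3 + 4)**2)/2 = (40 + 1**2)/2 = (40 + 1)/2 = (1/2)*41 = 41/2 ≈ 20.500)
(r*q(-3))*170 = (41*(-6/(-3)**2)/2)*170 = (41*(-6*1/9)/2)*170 = ((41/2)*(-2/3))*170 = -41/3*170 = -6970/3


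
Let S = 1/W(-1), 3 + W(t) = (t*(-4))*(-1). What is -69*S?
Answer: 69/7 ≈ 9.8571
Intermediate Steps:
W(t) = -3 + 4*t (W(t) = -3 + (t*(-4))*(-1) = -3 - 4*t*(-1) = -3 + 4*t)
S = -1/7 (S = 1/(-3 + 4*(-1)) = 1/(-3 - 4) = 1/(-7) = -1/7 ≈ -0.14286)
-69*S = -69*(-1/7) = 69/7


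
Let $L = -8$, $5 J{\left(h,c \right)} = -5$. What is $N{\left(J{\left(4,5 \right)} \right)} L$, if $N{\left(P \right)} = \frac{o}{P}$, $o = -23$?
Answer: $-184$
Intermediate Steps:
$J{\left(h,c \right)} = -1$ ($J{\left(h,c \right)} = \frac{1}{5} \left(-5\right) = -1$)
$N{\left(P \right)} = - \frac{23}{P}$
$N{\left(J{\left(4,5 \right)} \right)} L = - \frac{23}{-1} \left(-8\right) = \left(-23\right) \left(-1\right) \left(-8\right) = 23 \left(-8\right) = -184$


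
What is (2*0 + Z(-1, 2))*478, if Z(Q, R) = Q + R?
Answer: 478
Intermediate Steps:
(2*0 + Z(-1, 2))*478 = (2*0 + (-1 + 2))*478 = (0 + 1)*478 = 1*478 = 478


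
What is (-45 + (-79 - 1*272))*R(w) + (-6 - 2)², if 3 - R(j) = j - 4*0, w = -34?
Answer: -14588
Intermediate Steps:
R(j) = 3 - j (R(j) = 3 - (j - 4*0) = 3 - (j + 0) = 3 - j)
(-45 + (-79 - 1*272))*R(w) + (-6 - 2)² = (-45 + (-79 - 1*272))*(3 - 1*(-34)) + (-6 - 2)² = (-45 + (-79 - 272))*(3 + 34) + (-8)² = (-45 - 351)*37 + 64 = -396*37 + 64 = -14652 + 64 = -14588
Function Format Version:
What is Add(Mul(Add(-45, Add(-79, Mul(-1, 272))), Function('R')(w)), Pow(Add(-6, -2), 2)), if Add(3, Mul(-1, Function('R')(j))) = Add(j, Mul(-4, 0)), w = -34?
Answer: -14588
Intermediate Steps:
Function('R')(j) = Add(3, Mul(-1, j)) (Function('R')(j) = Add(3, Mul(-1, Add(j, Mul(-4, 0)))) = Add(3, Mul(-1, Add(j, 0))) = Add(3, Mul(-1, j)))
Add(Mul(Add(-45, Add(-79, Mul(-1, 272))), Function('R')(w)), Pow(Add(-6, -2), 2)) = Add(Mul(Add(-45, Add(-79, Mul(-1, 272))), Add(3, Mul(-1, -34))), Pow(Add(-6, -2), 2)) = Add(Mul(Add(-45, Add(-79, -272)), Add(3, 34)), Pow(-8, 2)) = Add(Mul(Add(-45, -351), 37), 64) = Add(Mul(-396, 37), 64) = Add(-14652, 64) = -14588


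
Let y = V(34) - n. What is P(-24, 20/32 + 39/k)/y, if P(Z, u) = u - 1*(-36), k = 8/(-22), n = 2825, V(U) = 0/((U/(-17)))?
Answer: 1/40 ≈ 0.025000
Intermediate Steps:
V(U) = 0 (V(U) = 0/((U*(-1/17))) = 0/((-U/17)) = 0*(-17/U) = 0)
k = -4/11 (k = 8*(-1/22) = -4/11 ≈ -0.36364)
P(Z, u) = 36 + u (P(Z, u) = u + 36 = 36 + u)
y = -2825 (y = 0 - 1*2825 = 0 - 2825 = -2825)
P(-24, 20/32 + 39/k)/y = (36 + (20/32 + 39/(-4/11)))/(-2825) = (36 + (20*(1/32) + 39*(-11/4)))*(-1/2825) = (36 + (5/8 - 429/4))*(-1/2825) = (36 - 853/8)*(-1/2825) = -565/8*(-1/2825) = 1/40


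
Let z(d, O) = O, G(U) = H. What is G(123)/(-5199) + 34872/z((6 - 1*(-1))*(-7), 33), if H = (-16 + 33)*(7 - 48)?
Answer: 60440843/57189 ≈ 1056.9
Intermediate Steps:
H = -697 (H = 17*(-41) = -697)
G(U) = -697
G(123)/(-5199) + 34872/z((6 - 1*(-1))*(-7), 33) = -697/(-5199) + 34872/33 = -697*(-1/5199) + 34872*(1/33) = 697/5199 + 11624/11 = 60440843/57189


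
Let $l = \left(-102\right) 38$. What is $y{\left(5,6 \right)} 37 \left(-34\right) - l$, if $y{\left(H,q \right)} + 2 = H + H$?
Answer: $-6188$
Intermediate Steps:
$y{\left(H,q \right)} = -2 + 2 H$ ($y{\left(H,q \right)} = -2 + \left(H + H\right) = -2 + 2 H$)
$l = -3876$
$y{\left(5,6 \right)} 37 \left(-34\right) - l = \left(-2 + 2 \cdot 5\right) 37 \left(-34\right) - -3876 = \left(-2 + 10\right) 37 \left(-34\right) + 3876 = 8 \cdot 37 \left(-34\right) + 3876 = 296 \left(-34\right) + 3876 = -10064 + 3876 = -6188$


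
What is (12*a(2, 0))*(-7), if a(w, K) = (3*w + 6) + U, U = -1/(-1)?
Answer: -1092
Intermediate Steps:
U = 1 (U = -1*(-1) = 1)
a(w, K) = 7 + 3*w (a(w, K) = (3*w + 6) + 1 = (6 + 3*w) + 1 = 7 + 3*w)
(12*a(2, 0))*(-7) = (12*(7 + 3*2))*(-7) = (12*(7 + 6))*(-7) = (12*13)*(-7) = 156*(-7) = -1092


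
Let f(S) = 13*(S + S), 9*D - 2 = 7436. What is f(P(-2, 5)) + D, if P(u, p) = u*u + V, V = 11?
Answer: 10948/9 ≈ 1216.4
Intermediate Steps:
D = 7438/9 (D = 2/9 + (⅑)*7436 = 2/9 + 7436/9 = 7438/9 ≈ 826.44)
P(u, p) = 11 + u² (P(u, p) = u*u + 11 = u² + 11 = 11 + u²)
f(S) = 26*S (f(S) = 13*(2*S) = 26*S)
f(P(-2, 5)) + D = 26*(11 + (-2)²) + 7438/9 = 26*(11 + 4) + 7438/9 = 26*15 + 7438/9 = 390 + 7438/9 = 10948/9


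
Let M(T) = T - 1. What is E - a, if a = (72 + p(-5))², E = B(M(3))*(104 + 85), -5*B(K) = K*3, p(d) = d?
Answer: -23579/5 ≈ -4715.8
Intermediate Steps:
M(T) = -1 + T
B(K) = -3*K/5 (B(K) = -K*3/5 = -3*K/5)
E = -1134/5 (E = (-3*(-1 + 3)/5)*(104 + 85) = -⅗*2*189 = -6/5*189 = -1134/5 ≈ -226.80)
a = 4489 (a = (72 - 5)² = 67² = 4489)
E - a = -1134/5 - 1*4489 = -1134/5 - 4489 = -23579/5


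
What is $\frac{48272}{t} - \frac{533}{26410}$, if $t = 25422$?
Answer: $\frac{33192463}{17668290} \approx 1.8786$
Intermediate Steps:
$\frac{48272}{t} - \frac{533}{26410} = \frac{48272}{25422} - \frac{533}{26410} = 48272 \cdot \frac{1}{25422} - \frac{533}{26410} = \frac{24136}{12711} - \frac{533}{26410} = \frac{33192463}{17668290}$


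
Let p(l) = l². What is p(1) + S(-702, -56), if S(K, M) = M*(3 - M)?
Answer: -3303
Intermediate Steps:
p(1) + S(-702, -56) = 1² - 56*(3 - 1*(-56)) = 1 - 56*(3 + 56) = 1 - 56*59 = 1 - 3304 = -3303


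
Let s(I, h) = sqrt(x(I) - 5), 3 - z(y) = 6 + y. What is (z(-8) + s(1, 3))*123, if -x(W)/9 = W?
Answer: 615 + 123*I*sqrt(14) ≈ 615.0 + 460.22*I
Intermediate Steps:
z(y) = -3 - y (z(y) = 3 - (6 + y) = 3 + (-6 - y) = -3 - y)
x(W) = -9*W
s(I, h) = sqrt(-5 - 9*I) (s(I, h) = sqrt(-9*I - 5) = sqrt(-5 - 9*I))
(z(-8) + s(1, 3))*123 = ((-3 - 1*(-8)) + sqrt(-5 - 9*1))*123 = ((-3 + 8) + sqrt(-5 - 9))*123 = (5 + sqrt(-14))*123 = (5 + I*sqrt(14))*123 = 615 + 123*I*sqrt(14)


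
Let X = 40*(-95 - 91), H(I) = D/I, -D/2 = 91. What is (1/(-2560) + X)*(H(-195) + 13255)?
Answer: -3787167328439/38400 ≈ -9.8624e+7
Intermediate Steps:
D = -182 (D = -2*91 = -182)
H(I) = -182/I
X = -7440 (X = 40*(-186) = -7440)
(1/(-2560) + X)*(H(-195) + 13255) = (1/(-2560) - 7440)*(-182/(-195) + 13255) = (-1/2560 - 7440)*(-182*(-1/195) + 13255) = -19046401*(14/15 + 13255)/2560 = -19046401/2560*198839/15 = -3787167328439/38400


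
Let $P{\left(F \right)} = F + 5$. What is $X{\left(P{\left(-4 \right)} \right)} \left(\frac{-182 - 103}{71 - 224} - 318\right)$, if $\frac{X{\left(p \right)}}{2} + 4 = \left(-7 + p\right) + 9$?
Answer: $\frac{32246}{51} \approx 632.27$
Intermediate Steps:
$P{\left(F \right)} = 5 + F$
$X{\left(p \right)} = -4 + 2 p$ ($X{\left(p \right)} = -8 + 2 \left(\left(-7 + p\right) + 9\right) = -8 + 2 \left(2 + p\right) = -8 + \left(4 + 2 p\right) = -4 + 2 p$)
$X{\left(P{\left(-4 \right)} \right)} \left(\frac{-182 - 103}{71 - 224} - 318\right) = \left(-4 + 2 \left(5 - 4\right)\right) \left(\frac{-182 - 103}{71 - 224} - 318\right) = \left(-4 + 2 \cdot 1\right) \left(- \frac{285}{-153} - 318\right) = \left(-4 + 2\right) \left(\left(-285\right) \left(- \frac{1}{153}\right) - 318\right) = - 2 \left(\frac{95}{51} - 318\right) = \left(-2\right) \left(- \frac{16123}{51}\right) = \frac{32246}{51}$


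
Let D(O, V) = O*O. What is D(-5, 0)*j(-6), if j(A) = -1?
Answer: -25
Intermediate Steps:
D(O, V) = O²
D(-5, 0)*j(-6) = (-5)²*(-1) = 25*(-1) = -25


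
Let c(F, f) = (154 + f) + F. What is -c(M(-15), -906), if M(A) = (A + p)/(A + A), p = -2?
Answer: 22543/30 ≈ 751.43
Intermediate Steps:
M(A) = (-2 + A)/(2*A) (M(A) = (A - 2)/(A + A) = (-2 + A)/((2*A)) = (-2 + A)*(1/(2*A)) = (-2 + A)/(2*A))
c(F, f) = 154 + F + f
-c(M(-15), -906) = -(154 + (½)*(-2 - 15)/(-15) - 906) = -(154 + (½)*(-1/15)*(-17) - 906) = -(154 + 17/30 - 906) = -1*(-22543/30) = 22543/30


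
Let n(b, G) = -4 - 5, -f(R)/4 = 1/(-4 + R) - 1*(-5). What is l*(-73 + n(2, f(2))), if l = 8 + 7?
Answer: -1230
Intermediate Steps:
f(R) = -20 - 4/(-4 + R) (f(R) = -4*(1/(-4 + R) - 1*(-5)) = -4*(1/(-4 + R) + 5) = -4*(5 + 1/(-4 + R)) = -20 - 4/(-4 + R))
n(b, G) = -9
l = 15
l*(-73 + n(2, f(2))) = 15*(-73 - 9) = 15*(-82) = -1230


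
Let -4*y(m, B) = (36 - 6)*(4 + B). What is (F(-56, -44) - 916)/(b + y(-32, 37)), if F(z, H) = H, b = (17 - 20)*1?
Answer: 640/207 ≈ 3.0918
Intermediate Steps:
b = -3 (b = -3*1 = -3)
y(m, B) = -30 - 15*B/2 (y(m, B) = -(36 - 6)*(4 + B)/4 = -15*(4 + B)/2 = -(120 + 30*B)/4 = -30 - 15*B/2)
(F(-56, -44) - 916)/(b + y(-32, 37)) = (-44 - 916)/(-3 + (-30 - 15/2*37)) = -960/(-3 + (-30 - 555/2)) = -960/(-3 - 615/2) = -960/(-621/2) = -960*(-2/621) = 640/207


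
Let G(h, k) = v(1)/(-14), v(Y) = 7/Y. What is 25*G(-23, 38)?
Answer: -25/2 ≈ -12.500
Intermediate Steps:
G(h, k) = -½ (G(h, k) = (7/1)/(-14) = (7*1)*(-1/14) = 7*(-1/14) = -½)
25*G(-23, 38) = 25*(-½) = -25/2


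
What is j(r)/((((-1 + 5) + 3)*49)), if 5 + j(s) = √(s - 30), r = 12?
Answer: -5/343 + 3*I*√2/343 ≈ -0.014577 + 0.012369*I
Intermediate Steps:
j(s) = -5 + √(-30 + s) (j(s) = -5 + √(s - 30) = -5 + √(-30 + s))
j(r)/((((-1 + 5) + 3)*49)) = (-5 + √(-30 + 12))/((((-1 + 5) + 3)*49)) = (-5 + √(-18))/(((4 + 3)*49)) = (-5 + 3*I*√2)/((7*49)) = (-5 + 3*I*√2)/343 = (-5 + 3*I*√2)*(1/343) = -5/343 + 3*I*√2/343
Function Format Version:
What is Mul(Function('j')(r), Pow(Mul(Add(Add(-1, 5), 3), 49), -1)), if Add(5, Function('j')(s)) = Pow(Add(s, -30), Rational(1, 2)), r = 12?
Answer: Add(Rational(-5, 343), Mul(Rational(3, 343), I, Pow(2, Rational(1, 2)))) ≈ Add(-0.014577, Mul(0.012369, I))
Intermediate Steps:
Function('j')(s) = Add(-5, Pow(Add(-30, s), Rational(1, 2))) (Function('j')(s) = Add(-5, Pow(Add(s, -30), Rational(1, 2))) = Add(-5, Pow(Add(-30, s), Rational(1, 2))))
Mul(Function('j')(r), Pow(Mul(Add(Add(-1, 5), 3), 49), -1)) = Mul(Add(-5, Pow(Add(-30, 12), Rational(1, 2))), Pow(Mul(Add(Add(-1, 5), 3), 49), -1)) = Mul(Add(-5, Pow(-18, Rational(1, 2))), Pow(Mul(Add(4, 3), 49), -1)) = Mul(Add(-5, Mul(3, I, Pow(2, Rational(1, 2)))), Pow(Mul(7, 49), -1)) = Mul(Add(-5, Mul(3, I, Pow(2, Rational(1, 2)))), Pow(343, -1)) = Mul(Add(-5, Mul(3, I, Pow(2, Rational(1, 2)))), Rational(1, 343)) = Add(Rational(-5, 343), Mul(Rational(3, 343), I, Pow(2, Rational(1, 2))))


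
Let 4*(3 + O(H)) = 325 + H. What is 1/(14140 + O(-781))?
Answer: 1/14023 ≈ 7.1311e-5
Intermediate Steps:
O(H) = 313/4 + H/4 (O(H) = -3 + (325 + H)/4 = -3 + (325/4 + H/4) = 313/4 + H/4)
1/(14140 + O(-781)) = 1/(14140 + (313/4 + (1/4)*(-781))) = 1/(14140 + (313/4 - 781/4)) = 1/(14140 - 117) = 1/14023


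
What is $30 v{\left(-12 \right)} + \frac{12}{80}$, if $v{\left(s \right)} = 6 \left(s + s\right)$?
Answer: $- \frac{86397}{20} \approx -4319.9$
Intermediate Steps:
$v{\left(s \right)} = 12 s$ ($v{\left(s \right)} = 6 \cdot 2 s = 12 s$)
$30 v{\left(-12 \right)} + \frac{12}{80} = 30 \cdot 12 \left(-12\right) + \frac{12}{80} = 30 \left(-144\right) + 12 \cdot \frac{1}{80} = -4320 + \frac{3}{20} = - \frac{86397}{20}$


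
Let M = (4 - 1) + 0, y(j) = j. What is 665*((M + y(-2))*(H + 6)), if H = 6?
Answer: 7980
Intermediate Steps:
M = 3 (M = 3 + 0 = 3)
665*((M + y(-2))*(H + 6)) = 665*((3 - 2)*(6 + 6)) = 665*(1*12) = 665*12 = 7980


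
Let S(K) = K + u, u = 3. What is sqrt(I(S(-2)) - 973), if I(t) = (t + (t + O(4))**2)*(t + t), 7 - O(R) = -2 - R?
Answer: I*sqrt(579) ≈ 24.062*I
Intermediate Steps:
O(R) = 9 + R (O(R) = 7 - (-2 - R) = 7 + (2 + R) = 9 + R)
S(K) = 3 + K (S(K) = K + 3 = 3 + K)
I(t) = 2*t*(t + (13 + t)**2) (I(t) = (t + (t + (9 + 4))**2)*(t + t) = (t + (t + 13)**2)*(2*t) = (t + (13 + t)**2)*(2*t) = 2*t*(t + (13 + t)**2))
sqrt(I(S(-2)) - 973) = sqrt(2*(3 - 2)*((3 - 2) + (13 + (3 - 2))**2) - 973) = sqrt(2*1*(1 + (13 + 1)**2) - 973) = sqrt(2*1*(1 + 14**2) - 973) = sqrt(2*1*(1 + 196) - 973) = sqrt(2*1*197 - 973) = sqrt(394 - 973) = sqrt(-579) = I*sqrt(579)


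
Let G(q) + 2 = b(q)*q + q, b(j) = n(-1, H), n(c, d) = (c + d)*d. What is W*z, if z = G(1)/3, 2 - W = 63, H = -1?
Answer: -61/3 ≈ -20.333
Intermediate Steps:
n(c, d) = d*(c + d)
b(j) = 2 (b(j) = -(-1 - 1) = -1*(-2) = 2)
W = -61 (W = 2 - 1*63 = 2 - 63 = -61)
G(q) = -2 + 3*q (G(q) = -2 + (2*q + q) = -2 + 3*q)
z = ⅓ (z = (-2 + 3*1)/3 = (-2 + 3)*(⅓) = 1*(⅓) = ⅓ ≈ 0.33333)
W*z = -61*⅓ = -61/3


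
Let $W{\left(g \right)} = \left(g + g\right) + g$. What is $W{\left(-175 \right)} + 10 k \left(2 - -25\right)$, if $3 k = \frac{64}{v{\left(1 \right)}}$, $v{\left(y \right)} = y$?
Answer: $5235$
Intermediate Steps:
$W{\left(g \right)} = 3 g$ ($W{\left(g \right)} = 2 g + g = 3 g$)
$k = \frac{64}{3}$ ($k = \frac{64 \cdot 1^{-1}}{3} = \frac{64 \cdot 1}{3} = \frac{1}{3} \cdot 64 = \frac{64}{3} \approx 21.333$)
$W{\left(-175 \right)} + 10 k \left(2 - -25\right) = 3 \left(-175\right) + 10 \cdot \frac{64}{3} \left(2 - -25\right) = -525 + \frac{640 \left(2 + 25\right)}{3} = -525 + \frac{640}{3} \cdot 27 = -525 + 5760 = 5235$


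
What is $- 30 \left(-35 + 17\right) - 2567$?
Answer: $-2027$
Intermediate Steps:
$- 30 \left(-35 + 17\right) - 2567 = \left(-30\right) \left(-18\right) - 2567 = 540 - 2567 = -2027$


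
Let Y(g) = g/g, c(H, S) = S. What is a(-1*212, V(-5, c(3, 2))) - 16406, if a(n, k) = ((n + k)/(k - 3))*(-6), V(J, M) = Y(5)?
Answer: -17039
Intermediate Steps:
Y(g) = 1
V(J, M) = 1
a(n, k) = -6*(k + n)/(-3 + k) (a(n, k) = ((k + n)/(-3 + k))*(-6) = -6*(k + n)/(-3 + k))
a(-1*212, V(-5, c(3, 2))) - 16406 = 6*(-1*1 - (-1)*212)/(-3 + 1) - 16406 = 6*(-1 - 1*(-212))/(-2) - 16406 = 6*(-½)*(-1 + 212) - 16406 = 6*(-½)*211 - 16406 = -633 - 16406 = -17039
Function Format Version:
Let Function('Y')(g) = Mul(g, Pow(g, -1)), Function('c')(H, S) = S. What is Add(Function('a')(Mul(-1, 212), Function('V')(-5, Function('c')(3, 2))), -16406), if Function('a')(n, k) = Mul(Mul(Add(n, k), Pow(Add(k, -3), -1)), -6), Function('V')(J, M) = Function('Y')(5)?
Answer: -17039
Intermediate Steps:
Function('Y')(g) = 1
Function('V')(J, M) = 1
Function('a')(n, k) = Mul(-6, Pow(Add(-3, k), -1), Add(k, n)) (Function('a')(n, k) = Mul(Mul(Add(k, n), Pow(Add(-3, k), -1)), -6) = Mul(Mul(Pow(Add(-3, k), -1), Add(k, n)), -6) = Mul(-6, Pow(Add(-3, k), -1), Add(k, n)))
Add(Function('a')(Mul(-1, 212), Function('V')(-5, Function('c')(3, 2))), -16406) = Add(Mul(6, Pow(Add(-3, 1), -1), Add(Mul(-1, 1), Mul(-1, Mul(-1, 212)))), -16406) = Add(Mul(6, Pow(-2, -1), Add(-1, Mul(-1, -212))), -16406) = Add(Mul(6, Rational(-1, 2), Add(-1, 212)), -16406) = Add(Mul(6, Rational(-1, 2), 211), -16406) = Add(-633, -16406) = -17039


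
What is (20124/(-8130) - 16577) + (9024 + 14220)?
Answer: 9030431/1355 ≈ 6664.5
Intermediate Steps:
(20124/(-8130) - 16577) + (9024 + 14220) = (20124*(-1/8130) - 16577) + 23244 = (-3354/1355 - 16577) + 23244 = -22465189/1355 + 23244 = 9030431/1355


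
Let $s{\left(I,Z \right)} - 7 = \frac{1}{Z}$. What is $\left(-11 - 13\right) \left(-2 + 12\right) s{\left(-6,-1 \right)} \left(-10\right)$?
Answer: $14400$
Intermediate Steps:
$s{\left(I,Z \right)} = 7 + \frac{1}{Z}$
$\left(-11 - 13\right) \left(-2 + 12\right) s{\left(-6,-1 \right)} \left(-10\right) = \left(-11 - 13\right) \left(-2 + 12\right) \left(7 + \frac{1}{-1}\right) \left(-10\right) = \left(-24\right) 10 \left(7 - 1\right) \left(-10\right) = \left(-240\right) 6 \left(-10\right) = \left(-1440\right) \left(-10\right) = 14400$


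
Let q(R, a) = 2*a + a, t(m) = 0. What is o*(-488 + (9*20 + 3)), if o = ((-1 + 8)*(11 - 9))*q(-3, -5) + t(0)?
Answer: 64050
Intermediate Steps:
q(R, a) = 3*a
o = -210 (o = ((-1 + 8)*(11 - 9))*(3*(-5)) + 0 = (7*2)*(-15) + 0 = 14*(-15) + 0 = -210 + 0 = -210)
o*(-488 + (9*20 + 3)) = -210*(-488 + (9*20 + 3)) = -210*(-488 + (180 + 3)) = -210*(-488 + 183) = -210*(-305) = 64050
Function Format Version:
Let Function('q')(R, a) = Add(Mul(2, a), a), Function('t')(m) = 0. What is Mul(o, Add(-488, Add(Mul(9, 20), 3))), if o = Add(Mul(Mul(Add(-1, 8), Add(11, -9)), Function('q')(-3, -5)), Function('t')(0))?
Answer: 64050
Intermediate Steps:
Function('q')(R, a) = Mul(3, a)
o = -210 (o = Add(Mul(Mul(Add(-1, 8), Add(11, -9)), Mul(3, -5)), 0) = Add(Mul(Mul(7, 2), -15), 0) = Add(Mul(14, -15), 0) = Add(-210, 0) = -210)
Mul(o, Add(-488, Add(Mul(9, 20), 3))) = Mul(-210, Add(-488, Add(Mul(9, 20), 3))) = Mul(-210, Add(-488, Add(180, 3))) = Mul(-210, Add(-488, 183)) = Mul(-210, -305) = 64050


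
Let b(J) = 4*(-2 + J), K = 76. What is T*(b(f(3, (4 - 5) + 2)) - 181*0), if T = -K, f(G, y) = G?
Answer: -304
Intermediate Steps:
b(J) = -8 + 4*J
T = -76 (T = -1*76 = -76)
T*(b(f(3, (4 - 5) + 2)) - 181*0) = -76*((-8 + 4*3) - 181*0) = -76*((-8 + 12) + 0) = -76*(4 + 0) = -76*4 = -304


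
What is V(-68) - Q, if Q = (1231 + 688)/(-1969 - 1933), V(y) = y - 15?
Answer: -321947/3902 ≈ -82.508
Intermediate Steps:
V(y) = -15 + y
Q = -1919/3902 (Q = 1919/(-3902) = 1919*(-1/3902) = -1919/3902 ≈ -0.49180)
V(-68) - Q = (-15 - 68) - 1*(-1919/3902) = -83 + 1919/3902 = -321947/3902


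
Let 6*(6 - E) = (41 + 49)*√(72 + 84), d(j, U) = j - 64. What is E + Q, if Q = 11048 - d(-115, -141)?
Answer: 11233 - 30*√39 ≈ 11046.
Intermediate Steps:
d(j, U) = -64 + j
Q = 11227 (Q = 11048 - (-64 - 115) = 11048 - 1*(-179) = 11048 + 179 = 11227)
E = 6 - 30*√39 (E = 6 - (41 + 49)*√(72 + 84)/6 = 6 - 15*√156 = 6 - 15*2*√39 = 6 - 30*√39 ≈ -181.35)
E + Q = (6 - 30*√39) + 11227 = 11233 - 30*√39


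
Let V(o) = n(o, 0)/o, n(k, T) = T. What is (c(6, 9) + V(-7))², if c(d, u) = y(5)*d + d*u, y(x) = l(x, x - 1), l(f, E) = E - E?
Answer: 2916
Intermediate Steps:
l(f, E) = 0
y(x) = 0
V(o) = 0 (V(o) = 0/o = 0)
c(d, u) = d*u (c(d, u) = 0*d + d*u = 0 + d*u = d*u)
(c(6, 9) + V(-7))² = (6*9 + 0)² = (54 + 0)² = 54² = 2916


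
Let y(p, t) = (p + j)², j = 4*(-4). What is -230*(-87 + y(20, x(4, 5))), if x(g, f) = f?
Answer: 16330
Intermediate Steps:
j = -16
y(p, t) = (-16 + p)² (y(p, t) = (p - 16)² = (-16 + p)²)
-230*(-87 + y(20, x(4, 5))) = -230*(-87 + (-16 + 20)²) = -230*(-87 + 4²) = -230*(-87 + 16) = -230*(-71) = 16330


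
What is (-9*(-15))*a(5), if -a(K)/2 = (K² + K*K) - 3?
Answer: -12690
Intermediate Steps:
a(K) = 6 - 4*K² (a(K) = -2*((K² + K*K) - 3) = -2*((K² + K²) - 3) = -2*(2*K² - 3) = -2*(-3 + 2*K²) = 6 - 4*K²)
(-9*(-15))*a(5) = (-9*(-15))*(6 - 4*5²) = 135*(6 - 4*25) = 135*(6 - 100) = 135*(-94) = -12690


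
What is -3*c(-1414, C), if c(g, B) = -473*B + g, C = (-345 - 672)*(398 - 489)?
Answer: 131328435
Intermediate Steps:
C = 92547 (C = -1017*(-91) = 92547)
c(g, B) = g - 473*B
-3*c(-1414, C) = -3*(-1414 - 473*92547) = -3*(-1414 - 43774731) = -3*(-43776145) = 131328435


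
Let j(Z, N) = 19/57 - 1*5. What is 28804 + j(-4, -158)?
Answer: 86398/3 ≈ 28799.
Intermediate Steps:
j(Z, N) = -14/3 (j(Z, N) = 19*(1/57) - 5 = 1/3 - 5 = -14/3)
28804 + j(-4, -158) = 28804 - 14/3 = 86398/3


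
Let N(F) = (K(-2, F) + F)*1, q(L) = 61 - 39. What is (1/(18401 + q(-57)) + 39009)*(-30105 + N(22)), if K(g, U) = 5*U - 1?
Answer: -21541199006992/18423 ≈ -1.1693e+9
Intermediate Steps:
q(L) = 22
K(g, U) = -1 + 5*U
N(F) = -1 + 6*F (N(F) = ((-1 + 5*F) + F)*1 = (-1 + 6*F)*1 = -1 + 6*F)
(1/(18401 + q(-57)) + 39009)*(-30105 + N(22)) = (1/(18401 + 22) + 39009)*(-30105 + (-1 + 6*22)) = (1/18423 + 39009)*(-30105 + (-1 + 132)) = (1/18423 + 39009)*(-30105 + 131) = (718662808/18423)*(-29974) = -21541199006992/18423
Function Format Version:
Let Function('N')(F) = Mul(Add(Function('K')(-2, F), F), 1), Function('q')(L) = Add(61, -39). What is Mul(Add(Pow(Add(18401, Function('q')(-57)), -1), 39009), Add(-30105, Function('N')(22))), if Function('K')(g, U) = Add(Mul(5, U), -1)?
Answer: Rational(-21541199006992, 18423) ≈ -1.1693e+9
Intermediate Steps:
Function('q')(L) = 22
Function('K')(g, U) = Add(-1, Mul(5, U))
Function('N')(F) = Add(-1, Mul(6, F)) (Function('N')(F) = Mul(Add(Add(-1, Mul(5, F)), F), 1) = Mul(Add(-1, Mul(6, F)), 1) = Add(-1, Mul(6, F)))
Mul(Add(Pow(Add(18401, Function('q')(-57)), -1), 39009), Add(-30105, Function('N')(22))) = Mul(Add(Pow(Add(18401, 22), -1), 39009), Add(-30105, Add(-1, Mul(6, 22)))) = Mul(Add(Pow(18423, -1), 39009), Add(-30105, Add(-1, 132))) = Mul(Add(Rational(1, 18423), 39009), Add(-30105, 131)) = Mul(Rational(718662808, 18423), -29974) = Rational(-21541199006992, 18423)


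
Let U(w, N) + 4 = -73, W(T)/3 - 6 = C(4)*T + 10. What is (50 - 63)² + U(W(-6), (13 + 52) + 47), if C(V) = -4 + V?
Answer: 92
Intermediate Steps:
W(T) = 48 (W(T) = 18 + 3*((-4 + 4)*T + 10) = 18 + 3*(0*T + 10) = 18 + 3*(0 + 10) = 18 + 3*10 = 18 + 30 = 48)
U(w, N) = -77 (U(w, N) = -4 - 73 = -77)
(50 - 63)² + U(W(-6), (13 + 52) + 47) = (50 - 63)² - 77 = (-13)² - 77 = 169 - 77 = 92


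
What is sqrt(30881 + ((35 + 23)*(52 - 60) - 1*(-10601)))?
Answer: sqrt(41018) ≈ 202.53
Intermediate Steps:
sqrt(30881 + ((35 + 23)*(52 - 60) - 1*(-10601))) = sqrt(30881 + (58*(-8) + 10601)) = sqrt(30881 + (-464 + 10601)) = sqrt(30881 + 10137) = sqrt(41018)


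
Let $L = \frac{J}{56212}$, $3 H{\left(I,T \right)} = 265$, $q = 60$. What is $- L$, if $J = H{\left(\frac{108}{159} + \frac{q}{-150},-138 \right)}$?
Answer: $- \frac{265}{168636} \approx -0.0015714$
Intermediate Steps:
$H{\left(I,T \right)} = \frac{265}{3}$ ($H{\left(I,T \right)} = \frac{1}{3} \cdot 265 = \frac{265}{3}$)
$J = \frac{265}{3} \approx 88.333$
$L = \frac{265}{168636}$ ($L = \frac{265}{3 \cdot 56212} = \frac{265}{3} \cdot \frac{1}{56212} = \frac{265}{168636} \approx 0.0015714$)
$- L = \left(-1\right) \frac{265}{168636} = - \frac{265}{168636}$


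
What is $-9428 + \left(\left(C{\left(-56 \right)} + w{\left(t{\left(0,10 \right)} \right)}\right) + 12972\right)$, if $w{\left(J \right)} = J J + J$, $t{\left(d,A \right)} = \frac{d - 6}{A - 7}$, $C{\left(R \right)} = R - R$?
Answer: $3546$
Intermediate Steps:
$C{\left(R \right)} = 0$
$t{\left(d,A \right)} = \frac{-6 + d}{-7 + A}$
$w{\left(J \right)} = J + J^{2}$ ($w{\left(J \right)} = J^{2} + J = J + J^{2}$)
$-9428 + \left(\left(C{\left(-56 \right)} + w{\left(t{\left(0,10 \right)} \right)}\right) + 12972\right) = -9428 + \left(\left(0 + \frac{-6 + 0}{-7 + 10} \left(1 + \frac{-6 + 0}{-7 + 10}\right)\right) + 12972\right) = -9428 + \left(\left(0 + \frac{1}{3} \left(-6\right) \left(1 + \frac{1}{3} \left(-6\right)\right)\right) + 12972\right) = -9428 + \left(\left(0 - 2 \left(1 - 2\right)\right) + 12972\right) = -9428 + \left(\left(0 - -2\right) + 12972\right) = -9428 + \left(\left(0 + 2\right) + 12972\right) = -9428 + \left(2 + 12972\right) = -9428 + 12974 = 3546$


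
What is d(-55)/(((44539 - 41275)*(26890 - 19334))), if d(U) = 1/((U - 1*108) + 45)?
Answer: -1/2910208512 ≈ -3.4362e-10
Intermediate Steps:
d(U) = 1/(-63 + U) (d(U) = 1/((U - 108) + 45) = 1/((-108 + U) + 45) = 1/(-63 + U))
d(-55)/(((44539 - 41275)*(26890 - 19334))) = 1/((-63 - 55)*(((44539 - 41275)*(26890 - 19334)))) = 1/((-118)*((3264*7556))) = -1/118/24662784 = -1/118*1/24662784 = -1/2910208512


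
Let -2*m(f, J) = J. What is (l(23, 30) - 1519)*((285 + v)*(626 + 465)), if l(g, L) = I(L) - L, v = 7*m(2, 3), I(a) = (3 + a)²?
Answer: -137760570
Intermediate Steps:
m(f, J) = -J/2
v = -21/2 (v = 7*(-½*3) = 7*(-3/2) = -21/2 ≈ -10.500)
l(g, L) = (3 + L)² - L
(l(23, 30) - 1519)*((285 + v)*(626 + 465)) = (((3 + 30)² - 1*30) - 1519)*((285 - 21/2)*(626 + 465)) = ((33² - 30) - 1519)*((549/2)*1091) = ((1089 - 30) - 1519)*(598959/2) = (1059 - 1519)*(598959/2) = -460*598959/2 = -137760570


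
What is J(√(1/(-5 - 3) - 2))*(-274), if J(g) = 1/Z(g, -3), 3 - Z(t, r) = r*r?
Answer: 137/3 ≈ 45.667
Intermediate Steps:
Z(t, r) = 3 - r² (Z(t, r) = 3 - r*r = 3 - r²)
J(g) = -⅙ (J(g) = 1/(3 - 1*(-3)²) = 1/(3 - 1*9) = 1/(3 - 9) = 1/(-6) = -⅙)
J(√(1/(-5 - 3) - 2))*(-274) = -⅙*(-274) = 137/3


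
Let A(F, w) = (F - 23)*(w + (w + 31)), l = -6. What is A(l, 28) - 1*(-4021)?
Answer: 1498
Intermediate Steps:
A(F, w) = (-23 + F)*(31 + 2*w) (A(F, w) = (-23 + F)*(w + (31 + w)) = (-23 + F)*(31 + 2*w))
A(l, 28) - 1*(-4021) = (-713 - 46*28 + 31*(-6) + 2*(-6)*28) - 1*(-4021) = (-713 - 1288 - 186 - 336) + 4021 = -2523 + 4021 = 1498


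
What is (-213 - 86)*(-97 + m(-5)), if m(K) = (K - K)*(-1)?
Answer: 29003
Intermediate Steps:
m(K) = 0 (m(K) = 0*(-1) = 0)
(-213 - 86)*(-97 + m(-5)) = (-213 - 86)*(-97 + 0) = -299*(-97) = 29003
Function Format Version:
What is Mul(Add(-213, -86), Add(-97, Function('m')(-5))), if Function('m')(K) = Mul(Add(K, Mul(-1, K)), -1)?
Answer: 29003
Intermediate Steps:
Function('m')(K) = 0 (Function('m')(K) = Mul(0, -1) = 0)
Mul(Add(-213, -86), Add(-97, Function('m')(-5))) = Mul(Add(-213, -86), Add(-97, 0)) = Mul(-299, -97) = 29003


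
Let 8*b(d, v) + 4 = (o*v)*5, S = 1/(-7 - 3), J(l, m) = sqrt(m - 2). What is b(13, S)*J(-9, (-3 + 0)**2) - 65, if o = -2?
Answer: -65 - 3*sqrt(7)/8 ≈ -65.992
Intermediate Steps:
J(l, m) = sqrt(-2 + m)
S = -1/10 (S = 1/(-10) = -1/10 ≈ -0.10000)
b(d, v) = -1/2 - 5*v/4 (b(d, v) = -1/2 + (-2*v*5)/8 = -1/2 + (-10*v)/8 = -1/2 - 5*v/4)
b(13, S)*J(-9, (-3 + 0)**2) - 65 = (-1/2 - 5/4*(-1/10))*sqrt(-2 + (-3 + 0)**2) - 65 = (-1/2 + 1/8)*sqrt(-2 + (-3)**2) - 65 = -3*sqrt(-2 + 9)/8 - 65 = -3*sqrt(7)/8 - 65 = -65 - 3*sqrt(7)/8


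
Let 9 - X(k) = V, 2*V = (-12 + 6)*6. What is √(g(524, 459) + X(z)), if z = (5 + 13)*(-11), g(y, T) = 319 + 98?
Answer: 2*√111 ≈ 21.071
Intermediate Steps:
g(y, T) = 417
z = -198 (z = 18*(-11) = -198)
V = -18 (V = ((-12 + 6)*6)/2 = (-6*6)/2 = (½)*(-36) = -18)
X(k) = 27 (X(k) = 9 - 1*(-18) = 9 + 18 = 27)
√(g(524, 459) + X(z)) = √(417 + 27) = √444 = 2*√111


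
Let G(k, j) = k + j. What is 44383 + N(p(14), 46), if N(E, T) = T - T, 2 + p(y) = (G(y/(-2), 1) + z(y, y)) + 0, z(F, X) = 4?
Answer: 44383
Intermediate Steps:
G(k, j) = j + k
p(y) = 3 - y/2 (p(y) = -2 + (((1 + y/(-2)) + 4) + 0) = -2 + (((1 + y*(-1/2)) + 4) + 0) = -2 + (((1 - y/2) + 4) + 0) = -2 + ((5 - y/2) + 0) = -2 + (5 - y/2) = 3 - y/2)
N(E, T) = 0
44383 + N(p(14), 46) = 44383 + 0 = 44383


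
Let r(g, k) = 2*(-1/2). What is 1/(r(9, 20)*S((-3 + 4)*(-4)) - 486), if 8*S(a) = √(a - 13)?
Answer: -31104/15116561 + 8*I*√17/15116561 ≈ -0.0020576 + 2.182e-6*I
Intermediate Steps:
r(g, k) = -1 (r(g, k) = 2*(-1*½) = 2*(-½) = -1)
S(a) = √(-13 + a)/8 (S(a) = √(a - 13)/8 = √(-13 + a)/8)
1/(r(9, 20)*S((-3 + 4)*(-4)) - 486) = 1/(-√(-13 + (-3 + 4)*(-4))/8 - 486) = 1/(-√(-13 + 1*(-4))/8 - 486) = 1/(-√(-13 - 4)/8 - 486) = 1/(-√(-17)/8 - 486) = 1/(-I*√17/8 - 486) = 1/(-486 - I*√17/8)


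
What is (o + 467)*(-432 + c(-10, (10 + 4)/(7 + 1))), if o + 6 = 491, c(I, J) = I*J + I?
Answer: -437444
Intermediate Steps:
c(I, J) = I + I*J
o = 485 (o = -6 + 491 = 485)
(o + 467)*(-432 + c(-10, (10 + 4)/(7 + 1))) = (485 + 467)*(-432 - 10*(1 + (10 + 4)/(7 + 1))) = 952*(-432 - 10*(1 + 14/8)) = 952*(-432 - 10*(1 + 14*(1/8))) = 952*(-432 - 10*(1 + 7/4)) = 952*(-432 - 10*11/4) = 952*(-432 - 55/2) = 952*(-919/2) = -437444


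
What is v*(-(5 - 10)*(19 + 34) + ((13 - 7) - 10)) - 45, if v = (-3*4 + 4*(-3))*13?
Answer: -81477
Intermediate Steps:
v = -312 (v = (-12 - 12)*13 = -24*13 = -312)
v*(-(5 - 10)*(19 + 34) + ((13 - 7) - 10)) - 45 = -312*(-(5 - 10)*(19 + 34) + ((13 - 7) - 10)) - 45 = -312*(-(-5)*53 + (6 - 10)) - 45 = -312*(-1*(-265) - 4) - 45 = -312*(265 - 4) - 45 = -312*261 - 45 = -81432 - 45 = -81477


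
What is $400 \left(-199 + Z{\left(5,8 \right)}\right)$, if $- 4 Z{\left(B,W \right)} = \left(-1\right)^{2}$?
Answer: $-79700$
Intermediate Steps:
$Z{\left(B,W \right)} = - \frac{1}{4}$ ($Z{\left(B,W \right)} = - \frac{\left(-1\right)^{2}}{4} = \left(- \frac{1}{4}\right) 1 = - \frac{1}{4}$)
$400 \left(-199 + Z{\left(5,8 \right)}\right) = 400 \left(-199 - \frac{1}{4}\right) = 400 \left(- \frac{797}{4}\right) = -79700$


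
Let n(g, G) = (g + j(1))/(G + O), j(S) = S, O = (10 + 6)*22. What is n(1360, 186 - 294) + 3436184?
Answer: 838430257/244 ≈ 3.4362e+6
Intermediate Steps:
O = 352 (O = 16*22 = 352)
n(g, G) = (1 + g)/(352 + G) (n(g, G) = (g + 1)/(G + 352) = (1 + g)/(352 + G))
n(1360, 186 - 294) + 3436184 = (1 + 1360)/(352 + (186 - 294)) + 3436184 = 1361/(352 - 108) + 3436184 = 1361/244 + 3436184 = 838430257/244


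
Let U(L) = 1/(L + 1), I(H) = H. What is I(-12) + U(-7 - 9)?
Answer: -181/15 ≈ -12.067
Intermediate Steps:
U(L) = 1/(1 + L)
I(-12) + U(-7 - 9) = -12 + 1/(1 + (-7 - 9)) = -12 + 1/(1 - 16) = -12 + 1/(-15) = -12 - 1/15 = -181/15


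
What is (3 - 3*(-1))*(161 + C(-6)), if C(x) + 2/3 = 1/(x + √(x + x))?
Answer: 3845/4 - I*√3/4 ≈ 961.25 - 0.43301*I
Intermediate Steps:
C(x) = -⅔ + 1/(x + √2*√x) (C(x) = -⅔ + 1/(x + √(x + x)) = -⅔ + 1/(x + √(2*x)) = -⅔ + 1/(x + √2*√x))
(3 - 3*(-1))*(161 + C(-6)) = (3 - 3*(-1))*(161 + (3 - 2*(-6) - 2*√2*√(-6))/(3*(-6 + √2*√(-6)))) = (3 + 3)*(161 + (3 + 12 - 2*√2*I*√6)/(3*(-6 + √2*(I*√6)))) = 6*(161 + (3 + 12 - 4*I*√3)/(3*(-6 + 2*I*√3))) = 6*(161 + (15 - 4*I*√3)/(3*(-6 + 2*I*√3))) = 966 + 2*(15 - 4*I*√3)/(-6 + 2*I*√3)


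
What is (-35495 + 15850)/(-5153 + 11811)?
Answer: -19645/6658 ≈ -2.9506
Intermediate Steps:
(-35495 + 15850)/(-5153 + 11811) = -19645/6658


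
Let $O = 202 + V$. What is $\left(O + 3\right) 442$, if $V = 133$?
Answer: $149396$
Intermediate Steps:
$O = 335$ ($O = 202 + 133 = 335$)
$\left(O + 3\right) 442 = \left(335 + 3\right) 442 = 338 \cdot 442 = 149396$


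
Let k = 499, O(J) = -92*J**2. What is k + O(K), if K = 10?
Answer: -8701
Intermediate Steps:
k + O(K) = 499 - 92*10**2 = 499 - 92*100 = 499 - 9200 = -8701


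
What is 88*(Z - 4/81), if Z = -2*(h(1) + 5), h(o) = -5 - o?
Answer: 13904/81 ≈ 171.65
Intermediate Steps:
Z = 2 (Z = -2*((-5 - 1*1) + 5) = -2*((-5 - 1) + 5) = -2*(-6 + 5) = -2*(-1) = 2)
88*(Z - 4/81) = 88*(2 - 4/81) = 88*(158/81) = 13904/81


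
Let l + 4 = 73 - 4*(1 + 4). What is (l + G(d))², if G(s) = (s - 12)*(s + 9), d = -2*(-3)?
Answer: 1681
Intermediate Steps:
d = 6
G(s) = (-12 + s)*(9 + s)
l = 49 (l = -4 + (73 - 4*(1 + 4)) = -4 + (73 - 4*5) = -4 + (73 - 20) = -4 + 53 = 49)
(l + G(d))² = (49 + (-108 + 6² - 3*6))² = (49 + (-108 + 36 - 18))² = (49 - 90)² = (-41)² = 1681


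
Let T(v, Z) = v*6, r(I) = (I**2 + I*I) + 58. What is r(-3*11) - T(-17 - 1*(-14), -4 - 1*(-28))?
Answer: 2254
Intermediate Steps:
r(I) = 58 + 2*I**2 (r(I) = (I**2 + I**2) + 58 = 2*I**2 + 58 = 58 + 2*I**2)
T(v, Z) = 6*v
r(-3*11) - T(-17 - 1*(-14), -4 - 1*(-28)) = (58 + 2*(-3*11)**2) - 6*(-17 - 1*(-14)) = (58 + 2*(-33)**2) - 6*(-17 + 14) = (58 + 2*1089) - 6*(-3) = (58 + 2178) - 1*(-18) = 2236 + 18 = 2254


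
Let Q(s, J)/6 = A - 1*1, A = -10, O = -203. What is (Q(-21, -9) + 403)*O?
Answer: -68411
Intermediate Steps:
Q(s, J) = -66 (Q(s, J) = 6*(-10 - 1*1) = 6*(-10 - 1) = 6*(-11) = -66)
(Q(-21, -9) + 403)*O = (-66 + 403)*(-203) = 337*(-203) = -68411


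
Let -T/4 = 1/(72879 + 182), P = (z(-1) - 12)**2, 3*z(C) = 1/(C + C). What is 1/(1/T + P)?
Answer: -9/163055 ≈ -5.5196e-5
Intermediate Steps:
z(C) = 1/(6*C) (z(C) = 1/(3*(C + C)) = 1/(3*((2*C))) = (1/(2*C))/3 = 1/(6*C))
P = 5329/36 (P = ((1/6)/(-1) - 12)**2 = ((1/6)*(-1) - 12)**2 = (-1/6 - 12)**2 = (-73/6)**2 = 5329/36 ≈ 148.03)
T = -4/73061 (T = -4/(72879 + 182) = -4/73061 ≈ -5.4749e-5)
1/(1/T + P) = 1/(1/(-4/73061) + 5329/36) = 1/(-73061/4 + 5329/36) = 1/(-163055/9) = -9/163055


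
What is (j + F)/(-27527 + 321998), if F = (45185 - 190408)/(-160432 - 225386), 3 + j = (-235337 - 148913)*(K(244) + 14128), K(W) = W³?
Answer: -2155698441427660231/113612212278 ≈ -1.8974e+7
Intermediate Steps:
j = -5587345436003 (j = -3 + (-235337 - 148913)*(244³ + 14128) = -3 - 384250*(14526784 + 14128) = -3 - 384250*14540912 = -3 - 5587345436000 = -5587345436003)
F = 145223/385818 (F = -145223/(-385818) = -145223*(-1/385818) = 145223/385818 ≈ 0.37640)
(j + F)/(-27527 + 321998) = (-5587345436003 + 145223/385818)/(-27527 + 321998) = -2155698441427660231/385818/294471 = -2155698441427660231/385818*1/294471 = -2155698441427660231/113612212278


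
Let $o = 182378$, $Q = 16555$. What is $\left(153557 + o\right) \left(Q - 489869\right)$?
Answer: $-159002738590$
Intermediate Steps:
$\left(153557 + o\right) \left(Q - 489869\right) = \left(153557 + 182378\right) \left(16555 - 489869\right) = 335935 \left(-473314\right) = -159002738590$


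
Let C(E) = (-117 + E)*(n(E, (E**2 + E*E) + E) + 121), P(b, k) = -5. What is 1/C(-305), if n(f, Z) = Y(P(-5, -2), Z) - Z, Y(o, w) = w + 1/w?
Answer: -185745/9484511612 ≈ -1.9584e-5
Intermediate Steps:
n(f, Z) = 1/Z (n(f, Z) = (Z + 1/Z) - Z = 1/Z)
C(E) = (-117 + E)*(121 + 1/(E + 2*E**2)) (C(E) = (-117 + E)*(1/((E**2 + E*E) + E) + 121) = (-117 + E)*(1/((E**2 + E**2) + E) + 121) = (-117 + E)*(1/(2*E**2 + E) + 121) = (-117 + E)*(1/(E + 2*E**2) + 121) = (-117 + E)*(121 + 1/(E + 2*E**2)))
1/C(-305) = 1/((-117 - 28193*(-305)**2 - 14156*(-305) + 242*(-305)**3)/((-305)*(1 + 2*(-305)))) = 1/(-(-117 - 28193*93025 + 4317580 + 242*(-28372625))/(305*(1 - 610))) = 1/(-1/305*(-117 - 2622653825 + 4317580 - 6866175250)/(-609)) = 1/(-1/305*(-1/609)*(-9484511612)) = 1/(-9484511612/185745) = -185745/9484511612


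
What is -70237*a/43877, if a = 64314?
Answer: -4517222418/43877 ≈ -1.0295e+5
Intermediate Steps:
-70237*a/43877 = -70237/(43877/64314) = -70237/(43877*(1/64314)) = -70237/43877/64314 = -70237*64314/43877 = -4517222418/43877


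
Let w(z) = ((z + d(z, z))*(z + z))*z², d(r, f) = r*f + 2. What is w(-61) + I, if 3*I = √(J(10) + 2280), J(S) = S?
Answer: -1662408844 + √2290/3 ≈ -1.6624e+9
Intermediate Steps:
d(r, f) = 2 + f*r (d(r, f) = f*r + 2 = 2 + f*r)
w(z) = 2*z³*(2 + z + z²) (w(z) = ((z + (2 + z*z))*(z + z))*z² = ((z + (2 + z²))*(2*z))*z² = ((2 + z + z²)*(2*z))*z² = (2*z*(2 + z + z²))*z² = 2*z³*(2 + z + z²))
I = √2290/3 (I = √(10 + 2280)/3 = √2290/3 ≈ 15.951)
w(-61) + I = 2*(-61)³*(2 - 61 + (-61)²) + √2290/3 = 2*(-226981)*(2 - 61 + 3721) + √2290/3 = 2*(-226981)*3662 + √2290/3 = -1662408844 + √2290/3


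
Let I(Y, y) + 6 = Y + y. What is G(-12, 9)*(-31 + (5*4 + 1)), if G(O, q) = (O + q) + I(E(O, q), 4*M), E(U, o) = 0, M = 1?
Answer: 50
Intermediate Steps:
I(Y, y) = -6 + Y + y (I(Y, y) = -6 + (Y + y) = -6 + Y + y)
G(O, q) = -2 + O + q (G(O, q) = (O + q) + (-6 + 0 + 4*1) = (O + q) + (-6 + 0 + 4) = (O + q) - 2 = -2 + O + q)
G(-12, 9)*(-31 + (5*4 + 1)) = (-2 - 12 + 9)*(-31 + (5*4 + 1)) = -5*(-31 + (20 + 1)) = -5*(-31 + 21) = -5*(-10) = 50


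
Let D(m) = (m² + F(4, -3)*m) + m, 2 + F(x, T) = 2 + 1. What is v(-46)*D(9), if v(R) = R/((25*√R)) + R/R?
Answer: 99 + 99*I*√46/25 ≈ 99.0 + 26.858*I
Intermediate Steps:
F(x, T) = 1 (F(x, T) = -2 + (2 + 1) = -2 + 3 = 1)
D(m) = m² + 2*m (D(m) = (m² + 1*m) + m = (m² + m) + m = (m + m²) + m = m² + 2*m)
v(R) = 1 + √R/25 (v(R) = R*(1/(25*√R)) + 1 = √R/25 + 1 = 1 + √R/25)
v(-46)*D(9) = (1 + √(-46)/25)*(9*(2 + 9)) = (1 + (I*√46)/25)*(9*11) = (1 + I*√46/25)*99 = 99 + 99*I*√46/25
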